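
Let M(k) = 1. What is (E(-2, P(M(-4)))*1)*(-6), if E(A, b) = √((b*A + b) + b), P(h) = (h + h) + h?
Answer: 0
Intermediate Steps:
P(h) = 3*h (P(h) = 2*h + h = 3*h)
E(A, b) = √(2*b + A*b) (E(A, b) = √((A*b + b) + b) = √((b + A*b) + b) = √(2*b + A*b))
(E(-2, P(M(-4)))*1)*(-6) = (√((3*1)*(2 - 2))*1)*(-6) = (√(3*0)*1)*(-6) = (√0*1)*(-6) = (0*1)*(-6) = 0*(-6) = 0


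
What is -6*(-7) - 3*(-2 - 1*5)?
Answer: 63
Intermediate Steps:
-6*(-7) - 3*(-2 - 1*5) = 42 - 3*(-2 - 5) = 42 - 3*(-7) = 42 + 21 = 63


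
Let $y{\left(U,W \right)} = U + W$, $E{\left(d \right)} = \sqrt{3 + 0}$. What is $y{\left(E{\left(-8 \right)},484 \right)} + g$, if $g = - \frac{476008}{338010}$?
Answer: $\frac{81560416}{169005} + \sqrt{3} \approx 484.32$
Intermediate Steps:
$E{\left(d \right)} = \sqrt{3}$
$g = - \frac{238004}{169005}$ ($g = \left(-476008\right) \frac{1}{338010} = - \frac{238004}{169005} \approx -1.4083$)
$y{\left(E{\left(-8 \right)},484 \right)} + g = \left(\sqrt{3} + 484\right) - \frac{238004}{169005} = \left(484 + \sqrt{3}\right) - \frac{238004}{169005} = \frac{81560416}{169005} + \sqrt{3}$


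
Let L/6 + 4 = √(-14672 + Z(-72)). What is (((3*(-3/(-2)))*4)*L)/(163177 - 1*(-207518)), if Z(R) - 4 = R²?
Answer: -144/123565 + 72*I*√2371/123565 ≈ -0.0011654 + 0.028373*I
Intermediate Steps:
Z(R) = 4 + R²
L = -24 + 12*I*√2371 (L = -24 + 6*√(-14672 + (4 + (-72)²)) = -24 + 6*√(-14672 + (4 + 5184)) = -24 + 6*√(-14672 + 5188) = -24 + 6*√(-9484) = -24 + 6*(2*I*√2371) = -24 + 12*I*√2371 ≈ -24.0 + 584.32*I)
(((3*(-3/(-2)))*4)*L)/(163177 - 1*(-207518)) = (((3*(-3/(-2)))*4)*(-24 + 12*I*√2371))/(163177 - 1*(-207518)) = (((3*(-3*(-½)))*4)*(-24 + 12*I*√2371))/(163177 + 207518) = (((3*(3/2))*4)*(-24 + 12*I*√2371))/370695 = (((9/2)*4)*(-24 + 12*I*√2371))*(1/370695) = (18*(-24 + 12*I*√2371))*(1/370695) = (-432 + 216*I*√2371)*(1/370695) = -144/123565 + 72*I*√2371/123565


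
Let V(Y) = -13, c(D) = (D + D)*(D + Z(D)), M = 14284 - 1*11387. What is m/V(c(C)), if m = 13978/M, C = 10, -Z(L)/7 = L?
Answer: -13978/37661 ≈ -0.37115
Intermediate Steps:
Z(L) = -7*L
M = 2897 (M = 14284 - 11387 = 2897)
c(D) = -12*D**2 (c(D) = (D + D)*(D - 7*D) = (2*D)*(-6*D) = -12*D**2)
m = 13978/2897 ≈ 4.8250
m/V(c(C)) = (13978/2897)/(-13) = (13978/2897)*(-1/13) = -13978/37661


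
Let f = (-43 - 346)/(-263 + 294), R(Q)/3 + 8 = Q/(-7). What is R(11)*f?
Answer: 78189/217 ≈ 360.32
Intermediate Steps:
R(Q) = -24 - 3*Q/7 (R(Q) = -24 + 3*(Q/(-7)) = -24 + 3*(Q*(-1/7)) = -24 + 3*(-Q/7) = -24 - 3*Q/7)
f = -389/31 ≈ -12.548
R(11)*f = (-24 - 3/7*11)*(-389/31) = (-24 - 33/7)*(-389/31) = -201/7*(-389/31) = 78189/217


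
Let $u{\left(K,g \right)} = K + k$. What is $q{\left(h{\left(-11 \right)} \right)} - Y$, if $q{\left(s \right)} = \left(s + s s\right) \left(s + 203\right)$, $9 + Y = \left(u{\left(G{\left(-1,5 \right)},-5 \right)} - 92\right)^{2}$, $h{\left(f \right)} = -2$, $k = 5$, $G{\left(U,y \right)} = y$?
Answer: $-6313$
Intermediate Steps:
$u{\left(K,g \right)} = 5 + K$ ($u{\left(K,g \right)} = K + 5 = 5 + K$)
$Y = 6715$ ($Y = -9 + \left(\left(5 + 5\right) - 92\right)^{2} = -9 + \left(10 - 92\right)^{2} = -9 + \left(-82\right)^{2} = -9 + 6724 = 6715$)
$q{\left(s \right)} = \left(203 + s\right) \left(s + s^{2}\right)$ ($q{\left(s \right)} = \left(s + s^{2}\right) \left(203 + s\right) = \left(203 + s\right) \left(s + s^{2}\right)$)
$q{\left(h{\left(-11 \right)} \right)} - Y = - 2 \left(203 + \left(-2\right)^{2} + 204 \left(-2\right)\right) - 6715 = - 2 \left(203 + 4 - 408\right) - 6715 = \left(-2\right) \left(-201\right) - 6715 = 402 - 6715 = -6313$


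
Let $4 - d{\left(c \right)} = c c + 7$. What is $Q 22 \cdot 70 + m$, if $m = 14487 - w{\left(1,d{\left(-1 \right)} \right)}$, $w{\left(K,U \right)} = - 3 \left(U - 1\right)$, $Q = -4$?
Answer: $8312$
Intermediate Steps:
$d{\left(c \right)} = -3 - c^{2}$ ($d{\left(c \right)} = 4 - \left(c c + 7\right) = 4 - \left(c^{2} + 7\right) = 4 - \left(7 + c^{2}\right) = -3 - c^{2}$)
$w{\left(K,U \right)} = 3 - 3 U$ ($w{\left(K,U \right)} = - 3 \left(-1 + U\right) = 3 - 3 U$)
$m = 14472$ ($m = 14487 - \left(3 - 3 \left(-3 - \left(-1\right)^{2}\right)\right) = 14487 - \left(3 - 3 \left(-3 - 1\right)\right) = 14487 - \left(3 - -12\right) = 14487 - \left(3 + 12\right) = 14487 - 15 = 14472$)
$Q 22 \cdot 70 + m = \left(-4\right) 22 \cdot 70 + 14472 = \left(-88\right) 70 + 14472 = -6160 + 14472 = 8312$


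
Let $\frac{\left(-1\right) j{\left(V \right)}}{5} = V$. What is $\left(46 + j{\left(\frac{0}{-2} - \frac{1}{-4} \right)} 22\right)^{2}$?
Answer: $\frac{1369}{4} \approx 342.25$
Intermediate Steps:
$j{\left(V \right)} = - 5 V$
$\left(46 + j{\left(\frac{0}{-2} - \frac{1}{-4} \right)} 22\right)^{2} = \left(46 + - 5 \left(\frac{0}{-2} - \frac{1}{-4}\right) 22\right)^{2} = \left(46 + - 5 \left(0 \left(- \frac{1}{2}\right) - - \frac{1}{4}\right) 22\right)^{2} = \left(46 + - 5 \left(0 + \frac{1}{4}\right) 22\right)^{2} = \left(46 + \left(-5\right) \frac{1}{4} \cdot 22\right)^{2} = \left(46 - \frac{55}{2}\right)^{2} = \left(\frac{37}{2}\right)^{2} = \frac{1369}{4}$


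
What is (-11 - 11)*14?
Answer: -308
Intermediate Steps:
(-11 - 11)*14 = -22*14 = -308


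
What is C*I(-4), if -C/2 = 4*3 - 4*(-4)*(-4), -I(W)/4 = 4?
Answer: -1664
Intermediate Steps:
I(W) = -16 (I(W) = -4*4 = -16)
C = 104 (C = -2*(4*3 - 4*(-4)*(-4)) = -2*(12 + 16*(-4)) = -2*(12 - 64) = -2*(-52) = 104)
C*I(-4) = 104*(-16) = -1664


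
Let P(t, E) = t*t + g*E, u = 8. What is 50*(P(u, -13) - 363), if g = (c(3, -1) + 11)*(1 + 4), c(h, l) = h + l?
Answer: -57200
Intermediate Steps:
g = 65 (g = ((3 - 1) + 11)*(1 + 4) = (2 + 11)*5 = 13*5 = 65)
P(t, E) = t² + 65*E (P(t, E) = t*t + 65*E = t² + 65*E)
50*(P(u, -13) - 363) = 50*((8² + 65*(-13)) - 363) = 50*((64 - 845) - 363) = 50*(-781 - 363) = 50*(-1144) = -57200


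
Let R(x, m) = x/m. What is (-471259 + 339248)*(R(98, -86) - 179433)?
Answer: 1018553048348/43 ≈ 2.3687e+10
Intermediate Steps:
(-471259 + 339248)*(R(98, -86) - 179433) = (-471259 + 339248)*(98/(-86) - 179433) = -132011*(98*(-1/86) - 179433) = -132011*(-49/43 - 179433) = -132011*(-7715668/43) = 1018553048348/43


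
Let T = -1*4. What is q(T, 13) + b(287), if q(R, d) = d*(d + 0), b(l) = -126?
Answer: 43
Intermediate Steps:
T = -4
q(R, d) = d² (q(R, d) = d*d = d²)
q(T, 13) + b(287) = 13² - 126 = 169 - 126 = 43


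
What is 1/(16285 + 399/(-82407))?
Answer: 27469/447332532 ≈ 6.1406e-5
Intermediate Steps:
1/(16285 + 399/(-82407)) = 1/(16285 + 399*(-1/82407)) = 1/(16285 - 133/27469) = 1/(447332532/27469) = 27469/447332532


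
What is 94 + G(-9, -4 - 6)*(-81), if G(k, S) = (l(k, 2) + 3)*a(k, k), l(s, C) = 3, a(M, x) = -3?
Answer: 1552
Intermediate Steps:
G(k, S) = -18 (G(k, S) = (3 + 3)*(-3) = 6*(-3) = -18)
94 + G(-9, -4 - 6)*(-81) = 94 - 18*(-81) = 94 + 1458 = 1552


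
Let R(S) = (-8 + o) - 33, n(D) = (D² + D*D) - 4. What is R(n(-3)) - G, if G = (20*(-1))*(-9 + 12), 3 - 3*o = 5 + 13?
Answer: 14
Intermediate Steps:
o = -5 (o = 1 - (5 + 13)/3 = 1 - ⅓*18 = 1 - 6 = -5)
n(D) = -4 + 2*D² (n(D) = (D² + D²) - 4 = 2*D² - 4 = -4 + 2*D²)
R(S) = -46 (R(S) = (-8 - 5) - 33 = -13 - 33 = -46)
G = -60 (G = -20*3 = -60)
R(n(-3)) - G = -46 - 1*(-60) = -46 + 60 = 14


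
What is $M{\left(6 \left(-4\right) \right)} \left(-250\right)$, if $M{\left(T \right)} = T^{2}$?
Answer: $-144000$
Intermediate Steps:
$M{\left(6 \left(-4\right) \right)} \left(-250\right) = \left(6 \left(-4\right)\right)^{2} \left(-250\right) = \left(-24\right)^{2} \left(-250\right) = 576 \left(-250\right) = -144000$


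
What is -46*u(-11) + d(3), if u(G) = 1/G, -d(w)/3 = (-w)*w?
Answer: 343/11 ≈ 31.182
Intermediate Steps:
d(w) = 3*w² (d(w) = -3*(-w)*w = -(-3)*w² = 3*w²)
-46*u(-11) + d(3) = -46/(-11) + 3*3² = -46*(-1/11) + 3*9 = 46/11 + 27 = 343/11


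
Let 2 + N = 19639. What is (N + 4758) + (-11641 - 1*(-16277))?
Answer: 29031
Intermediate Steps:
N = 19637 (N = -2 + 19639 = 19637)
(N + 4758) + (-11641 - 1*(-16277)) = (19637 + 4758) + (-11641 - 1*(-16277)) = 24395 + (-11641 + 16277) = 24395 + 4636 = 29031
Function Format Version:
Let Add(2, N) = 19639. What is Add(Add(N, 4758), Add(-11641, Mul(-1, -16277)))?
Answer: 29031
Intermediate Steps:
N = 19637 (N = Add(-2, 19639) = 19637)
Add(Add(N, 4758), Add(-11641, Mul(-1, -16277))) = Add(Add(19637, 4758), Add(-11641, Mul(-1, -16277))) = Add(24395, Add(-11641, 16277)) = Add(24395, 4636) = 29031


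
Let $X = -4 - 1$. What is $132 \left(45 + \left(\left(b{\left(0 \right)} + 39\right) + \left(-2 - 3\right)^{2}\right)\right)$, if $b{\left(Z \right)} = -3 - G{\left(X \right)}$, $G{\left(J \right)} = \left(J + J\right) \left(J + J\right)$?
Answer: $792$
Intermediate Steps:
$X = -5$
$G{\left(J \right)} = 4 J^{2}$ ($G{\left(J \right)} = 2 J 2 J = 4 J^{2}$)
$b{\left(Z \right)} = -103$ ($b{\left(Z \right)} = -3 - 4 \left(-5\right)^{2} = -3 - 4 \cdot 25 = -3 - 100 = -103$)
$132 \left(45 + \left(\left(b{\left(0 \right)} + 39\right) + \left(-2 - 3\right)^{2}\right)\right) = 132 \left(45 + \left(\left(-103 + 39\right) + \left(-2 - 3\right)^{2}\right)\right) = 132 \left(45 - \left(64 - \left(-5\right)^{2}\right)\right) = 132 \left(45 + \left(-64 + 25\right)\right) = 132 \left(45 - 39\right) = 132 \cdot 6 = 792$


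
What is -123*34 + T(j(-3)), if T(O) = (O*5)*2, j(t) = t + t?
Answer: -4242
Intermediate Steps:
j(t) = 2*t
T(O) = 10*O (T(O) = (5*O)*2 = 10*O)
-123*34 + T(j(-3)) = -123*34 + 10*(2*(-3)) = -4182 + 10*(-6) = -4182 - 60 = -4242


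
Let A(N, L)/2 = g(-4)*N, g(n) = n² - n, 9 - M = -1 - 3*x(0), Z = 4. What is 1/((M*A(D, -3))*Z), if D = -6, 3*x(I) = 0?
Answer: -1/9600 ≈ -0.00010417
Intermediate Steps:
x(I) = 0 (x(I) = (⅓)*0 = 0)
M = 10 (M = 9 - (-1 - 3*0) = 9 - (-1 + 0) = 9 - 1*(-1) = 9 + 1 = 10)
A(N, L) = 40*N (A(N, L) = 2*((-4*(-1 - 4))*N) = 2*((-4*(-5))*N) = 2*(20*N) = 40*N)
1/((M*A(D, -3))*Z) = 1/((10*(40*(-6)))*4) = 1/((10*(-240))*4) = 1/(-2400*4) = 1/(-9600) = -1/9600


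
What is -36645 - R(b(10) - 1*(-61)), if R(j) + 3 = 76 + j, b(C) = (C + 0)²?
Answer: -36879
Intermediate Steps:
b(C) = C²
R(j) = 73 + j (R(j) = -3 + (76 + j) = 73 + j)
-36645 - R(b(10) - 1*(-61)) = -36645 - (73 + (10² - 1*(-61))) = -36645 - (73 + (100 + 61)) = -36645 - (73 + 161) = -36645 - 1*234 = -36645 - 234 = -36879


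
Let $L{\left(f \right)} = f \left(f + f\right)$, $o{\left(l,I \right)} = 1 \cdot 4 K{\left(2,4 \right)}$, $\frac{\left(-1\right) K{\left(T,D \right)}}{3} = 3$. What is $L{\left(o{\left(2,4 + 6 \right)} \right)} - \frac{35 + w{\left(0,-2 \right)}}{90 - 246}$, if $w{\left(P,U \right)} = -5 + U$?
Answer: $\frac{101095}{39} \approx 2592.2$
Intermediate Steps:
$K{\left(T,D \right)} = -9$ ($K{\left(T,D \right)} = \left(-3\right) 3 = -9$)
$o{\left(l,I \right)} = -36$ ($o{\left(l,I \right)} = 1 \cdot 4 \left(-9\right) = 4 \left(-9\right) = -36$)
$L{\left(f \right)} = 2 f^{2}$ ($L{\left(f \right)} = f 2 f = 2 f^{2}$)
$L{\left(o{\left(2,4 + 6 \right)} \right)} - \frac{35 + w{\left(0,-2 \right)}}{90 - 246} = 2 \left(-36\right)^{2} - \frac{35 - 7}{90 - 246} = 2 \cdot 1296 - \frac{35 - 7}{-156} = 2592 - 28 \left(- \frac{1}{156}\right) = 2592 - - \frac{7}{39} = 2592 + \frac{7}{39} = \frac{101095}{39}$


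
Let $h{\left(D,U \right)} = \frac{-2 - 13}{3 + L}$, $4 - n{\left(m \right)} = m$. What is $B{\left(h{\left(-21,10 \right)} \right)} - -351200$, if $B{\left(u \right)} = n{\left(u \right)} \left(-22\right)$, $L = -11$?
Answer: $\frac{1404613}{4} \approx 3.5115 \cdot 10^{5}$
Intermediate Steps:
$n{\left(m \right)} = 4 - m$
$h{\left(D,U \right)} = \frac{15}{8}$ ($h{\left(D,U \right)} = \frac{-2 - 13}{3 - 11} = - \frac{15}{-8} = \left(-15\right) \left(- \frac{1}{8}\right) = \frac{15}{8}$)
$B{\left(u \right)} = -88 + 22 u$ ($B{\left(u \right)} = \left(4 - u\right) \left(-22\right) = -88 + 22 u$)
$B{\left(h{\left(-21,10 \right)} \right)} - -351200 = \left(-88 + 22 \cdot \frac{15}{8}\right) - -351200 = \left(-88 + \frac{165}{4}\right) + 351200 = - \frac{187}{4} + 351200 = \frac{1404613}{4}$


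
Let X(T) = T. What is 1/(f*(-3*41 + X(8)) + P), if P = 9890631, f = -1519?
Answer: 1/10065316 ≈ 9.9351e-8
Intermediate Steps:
1/(f*(-3*41 + X(8)) + P) = 1/(-1519*(-3*41 + 8) + 9890631) = 1/(-1519*(-123 + 8) + 9890631) = 1/(-1519*(-115) + 9890631) = 1/(174685 + 9890631) = 1/10065316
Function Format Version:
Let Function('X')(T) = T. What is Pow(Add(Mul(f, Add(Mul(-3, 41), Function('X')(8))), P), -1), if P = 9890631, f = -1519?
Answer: Rational(1, 10065316) ≈ 9.9351e-8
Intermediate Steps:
Pow(Add(Mul(f, Add(Mul(-3, 41), Function('X')(8))), P), -1) = Pow(Add(Mul(-1519, Add(Mul(-3, 41), 8)), 9890631), -1) = Pow(Add(Mul(-1519, Add(-123, 8)), 9890631), -1) = Pow(Add(Mul(-1519, -115), 9890631), -1) = Pow(Add(174685, 9890631), -1) = Pow(10065316, -1) = Rational(1, 10065316)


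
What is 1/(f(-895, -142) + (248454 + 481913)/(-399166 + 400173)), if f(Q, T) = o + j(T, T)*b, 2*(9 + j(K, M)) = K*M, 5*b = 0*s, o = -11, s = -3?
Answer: 1007/719290 ≈ 0.0014000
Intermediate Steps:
b = 0 (b = (0*(-3))/5 = (1/5)*0 = 0)
j(K, M) = -9 + K*M/2 (j(K, M) = -9 + (K*M)/2 = -9 + K*M/2)
f(Q, T) = -11 (f(Q, T) = -11 + (-9 + T*T/2)*0 = -11 + (-9 + T**2/2)*0 = -11 + 0 = -11)
1/(f(-895, -142) + (248454 + 481913)/(-399166 + 400173)) = 1/(-11 + (248454 + 481913)/(-399166 + 400173)) = 1/(-11 + 730367/1007) = 1/(719290/1007) = 1007/719290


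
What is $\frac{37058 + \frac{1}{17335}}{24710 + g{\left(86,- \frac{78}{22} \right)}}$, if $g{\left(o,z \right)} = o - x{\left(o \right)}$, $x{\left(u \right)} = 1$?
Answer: $\frac{388627}{260025} \approx 1.4946$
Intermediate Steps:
$g{\left(o,z \right)} = -1 + o$ ($g{\left(o,z \right)} = o - 1 = -1 + o$)
$\frac{37058 + \frac{1}{17335}}{24710 + g{\left(86,- \frac{78}{22} \right)}} = \frac{37058 + \frac{1}{17335}}{24710 + \left(-1 + 86\right)} = \frac{37058 + \frac{1}{17335}}{24710 + 85} = \frac{642400431}{17335 \cdot 24795} = \frac{642400431}{17335} \cdot \frac{1}{24795} = \frac{388627}{260025}$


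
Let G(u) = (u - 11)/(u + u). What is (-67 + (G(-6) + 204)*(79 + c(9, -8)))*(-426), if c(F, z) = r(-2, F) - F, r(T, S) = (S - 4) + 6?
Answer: -14119131/2 ≈ -7.0596e+6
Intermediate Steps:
r(T, S) = 2 + S (r(T, S) = (-4 + S) + 6 = 2 + S)
G(u) = (-11 + u)/(2*u) (G(u) = (-11 + u)/((2*u)) = (-11 + u)*(1/(2*u)) = (-11 + u)/(2*u))
c(F, z) = 2 (c(F, z) = (2 + F) - F = 2)
(-67 + (G(-6) + 204)*(79 + c(9, -8)))*(-426) = (-67 + ((1/2)*(-11 - 6)/(-6) + 204)*(79 + 2))*(-426) = (-67 + ((1/2)*(-1/6)*(-17) + 204)*81)*(-426) = (-67 + (17/12 + 204)*81)*(-426) = (-67 + (2465/12)*81)*(-426) = (-67 + 66555/4)*(-426) = (66287/4)*(-426) = -14119131/2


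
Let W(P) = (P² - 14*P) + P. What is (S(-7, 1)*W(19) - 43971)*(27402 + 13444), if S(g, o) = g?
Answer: -1828634574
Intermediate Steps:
W(P) = P² - 13*P
(S(-7, 1)*W(19) - 43971)*(27402 + 13444) = (-133*(-13 + 19) - 43971)*(27402 + 13444) = (-133*6 - 43971)*40846 = (-7*114 - 43971)*40846 = (-798 - 43971)*40846 = -44769*40846 = -1828634574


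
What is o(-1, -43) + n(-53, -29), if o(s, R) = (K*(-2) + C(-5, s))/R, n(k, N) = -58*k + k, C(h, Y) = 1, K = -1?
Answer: 129900/43 ≈ 3020.9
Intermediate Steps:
n(k, N) = -57*k
o(s, R) = 3/R (o(s, R) = (-1*(-2) + 1)/R = (2 + 1)/R = 3/R)
o(-1, -43) + n(-53, -29) = 3/(-43) - 57*(-53) = 3*(-1/43) + 3021 = -3/43 + 3021 = 129900/43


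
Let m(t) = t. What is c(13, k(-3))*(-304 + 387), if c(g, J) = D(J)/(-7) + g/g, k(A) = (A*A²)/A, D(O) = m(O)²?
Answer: -6142/7 ≈ -877.43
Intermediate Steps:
D(O) = O²
k(A) = A² (k(A) = A³/A = A²)
c(g, J) = 1 - J²/7 (c(g, J) = J²/(-7) + g/g = J²*(-⅐) + 1 = -J²/7 + 1 = 1 - J²/7)
c(13, k(-3))*(-304 + 387) = (1 - ((-3)²)²/7)*(-304 + 387) = (1 - ⅐*9²)*83 = (1 - ⅐*81)*83 = (1 - 81/7)*83 = -74/7*83 = -6142/7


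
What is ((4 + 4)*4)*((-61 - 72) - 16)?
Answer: -4768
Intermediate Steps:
((4 + 4)*4)*((-61 - 72) - 16) = (8*4)*(-133 - 16) = 32*(-149) = -4768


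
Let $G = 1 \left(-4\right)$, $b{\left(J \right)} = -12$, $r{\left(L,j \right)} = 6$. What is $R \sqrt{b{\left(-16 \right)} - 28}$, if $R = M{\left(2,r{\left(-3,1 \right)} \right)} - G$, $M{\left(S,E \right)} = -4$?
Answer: $0$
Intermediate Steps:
$G = -4$
$R = 0$ ($R = -4 - -4 = -4 + 4 = 0$)
$R \sqrt{b{\left(-16 \right)} - 28} = 0 \sqrt{-12 - 28} = 0 \sqrt{-40} = 0 \cdot 2 i \sqrt{10} = 0$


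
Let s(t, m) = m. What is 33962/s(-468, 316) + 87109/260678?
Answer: 100916735/936071 ≈ 107.81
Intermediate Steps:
33962/s(-468, 316) + 87109/260678 = 33962/316 + 87109/260678 = 33962*(1/316) + 87109*(1/260678) = 16981/158 + 7919/23698 = 100916735/936071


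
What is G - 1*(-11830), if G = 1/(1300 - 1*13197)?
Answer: 140741509/11897 ≈ 11830.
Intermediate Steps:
G = -1/11897 (G = 1/(1300 - 13197) = 1/(-11897) = -1/11897 ≈ -8.4055e-5)
G - 1*(-11830) = -1/11897 - 1*(-11830) = -1/11897 + 11830 = 140741509/11897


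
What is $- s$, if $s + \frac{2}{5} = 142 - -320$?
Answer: $- \frac{2308}{5} \approx -461.6$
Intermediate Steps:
$s = \frac{2308}{5}$ ($s = - \frac{2}{5} + \left(142 - -320\right) = - \frac{2}{5} + \left(142 + 320\right) = - \frac{2}{5} + 462 = \frac{2308}{5} \approx 461.6$)
$- s = \left(-1\right) \frac{2308}{5} = - \frac{2308}{5}$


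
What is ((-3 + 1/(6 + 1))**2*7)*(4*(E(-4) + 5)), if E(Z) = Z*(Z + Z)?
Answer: 59200/7 ≈ 8457.1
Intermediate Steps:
E(Z) = 2*Z**2 (E(Z) = Z*(2*Z) = 2*Z**2)
((-3 + 1/(6 + 1))**2*7)*(4*(E(-4) + 5)) = ((-3 + 1/(6 + 1))**2*7)*(4*(2*(-4)**2 + 5)) = ((-3 + 1/7)**2*7)*(4*(2*16 + 5)) = ((-3 + 1/7)**2*7)*(4*(32 + 5)) = ((-20/7)**2*7)*(4*37) = ((400/49)*7)*148 = (400/7)*148 = 59200/7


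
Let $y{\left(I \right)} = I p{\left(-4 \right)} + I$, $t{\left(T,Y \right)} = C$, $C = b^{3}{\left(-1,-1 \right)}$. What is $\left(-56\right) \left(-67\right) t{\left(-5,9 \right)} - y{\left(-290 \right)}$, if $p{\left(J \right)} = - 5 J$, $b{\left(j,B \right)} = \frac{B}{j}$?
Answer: $9842$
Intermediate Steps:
$C = 1$ ($C = \left(- \frac{1}{-1}\right)^{3} = \left(\left(-1\right) \left(-1\right)\right)^{3} = 1^{3} = 1$)
$t{\left(T,Y \right)} = 1$
$y{\left(I \right)} = 21 I$ ($y{\left(I \right)} = I \left(\left(-5\right) \left(-4\right)\right) + I = I 20 + I = 20 I + I = 21 I$)
$\left(-56\right) \left(-67\right) t{\left(-5,9 \right)} - y{\left(-290 \right)} = \left(-56\right) \left(-67\right) 1 - 21 \left(-290\right) = 3752 \cdot 1 - -6090 = 3752 + 6090 = 9842$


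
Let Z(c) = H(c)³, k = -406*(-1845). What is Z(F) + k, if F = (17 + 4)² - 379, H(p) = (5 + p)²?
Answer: 90459131239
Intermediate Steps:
k = 749070
F = 62 (F = 21² - 379 = 441 - 379 = 62)
Z(c) = (5 + c)⁶ (Z(c) = ((5 + c)²)³ = (5 + c)⁶)
Z(F) + k = (5 + 62)⁶ + 749070 = 67⁶ + 749070 = 90458382169 + 749070 = 90459131239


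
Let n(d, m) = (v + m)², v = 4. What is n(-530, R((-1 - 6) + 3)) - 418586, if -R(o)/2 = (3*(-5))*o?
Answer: -405130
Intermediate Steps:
R(o) = 30*o (R(o) = -2*3*(-5)*o = -(-30)*o = 30*o)
n(d, m) = (4 + m)²
n(-530, R((-1 - 6) + 3)) - 418586 = (4 + 30*((-1 - 6) + 3))² - 418586 = (4 + 30*(-7 + 3))² - 418586 = (4 + 30*(-4))² - 418586 = (4 - 120)² - 418586 = (-116)² - 418586 = 13456 - 418586 = -405130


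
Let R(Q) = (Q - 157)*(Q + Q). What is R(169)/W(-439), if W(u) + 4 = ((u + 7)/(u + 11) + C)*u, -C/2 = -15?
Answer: -216996/728515 ≈ -0.29786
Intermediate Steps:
C = 30 (C = -2*(-15) = 30)
W(u) = -4 + u*(30 + (7 + u)/(11 + u)) (W(u) = -4 + ((u + 7)/(u + 11) + 30)*u = -4 + ((7 + u)/(11 + u) + 30)*u = -4 + (30 + (7 + u)/(11 + u))*u = -4 + u*(30 + (7 + u)/(11 + u)))
R(Q) = 2*Q*(-157 + Q) (R(Q) = (-157 + Q)*(2*Q) = 2*Q*(-157 + Q))
R(169)/W(-439) = (2*169*(-157 + 169))/(((-44 + 31*(-439)² + 333*(-439))/(11 - 439))) = (2*169*12)/(((-44 + 31*192721 - 146187)/(-428))) = 4056/((-(-44 + 5974351 - 146187)/428)) = 4056/((-1/428*5828120)) = 4056/(-1457030/107) = 4056*(-107/1457030) = -216996/728515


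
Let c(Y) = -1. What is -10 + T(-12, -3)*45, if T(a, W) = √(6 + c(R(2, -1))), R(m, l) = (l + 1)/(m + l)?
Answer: -10 + 45*√5 ≈ 90.623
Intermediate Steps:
R(m, l) = (1 + l)/(l + m)
T(a, W) = √5 (T(a, W) = √(6 - 1) = √5)
-10 + T(-12, -3)*45 = -10 + √5*45 = -10 + 45*√5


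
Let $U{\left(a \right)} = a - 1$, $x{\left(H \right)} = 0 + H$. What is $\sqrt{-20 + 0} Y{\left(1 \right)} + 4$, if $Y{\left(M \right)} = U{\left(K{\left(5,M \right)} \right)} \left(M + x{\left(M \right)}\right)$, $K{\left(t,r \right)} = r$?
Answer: $4$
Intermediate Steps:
$x{\left(H \right)} = H$
$U{\left(a \right)} = -1 + a$
$Y{\left(M \right)} = 2 M \left(-1 + M\right)$ ($Y{\left(M \right)} = \left(-1 + M\right) \left(M + M\right) = \left(-1 + M\right) 2 M = 2 M \left(-1 + M\right)$)
$\sqrt{-20 + 0} Y{\left(1 \right)} + 4 = \sqrt{-20 + 0} \cdot 2 \cdot 1 \left(-1 + 1\right) + 4 = \sqrt{-20} \cdot 2 \cdot 1 \cdot 0 + 4 = 2 i \sqrt{5} \cdot 0 + 4 = 0 + 4 = 4$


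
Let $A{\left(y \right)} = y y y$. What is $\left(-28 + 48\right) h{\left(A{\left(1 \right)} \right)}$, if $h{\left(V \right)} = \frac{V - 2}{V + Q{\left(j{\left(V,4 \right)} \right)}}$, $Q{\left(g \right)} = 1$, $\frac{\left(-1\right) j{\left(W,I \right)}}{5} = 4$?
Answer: $-10$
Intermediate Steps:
$j{\left(W,I \right)} = -20$ ($j{\left(W,I \right)} = \left(-5\right) 4 = -20$)
$A{\left(y \right)} = y^{3}$ ($A{\left(y \right)} = y^{2} y = y^{3}$)
$h{\left(V \right)} = \frac{-2 + V}{1 + V}$ ($h{\left(V \right)} = \frac{V - 2}{V + 1} = \frac{-2 + V}{1 + V}$)
$\left(-28 + 48\right) h{\left(A{\left(1 \right)} \right)} = \left(-28 + 48\right) \frac{-2 + 1^{3}}{1 + 1^{3}} = 20 \frac{-2 + 1}{1 + 1} = 20 \cdot \frac{1}{2} \left(-1\right) = 20 \left(- \frac{1}{2}\right) = -10$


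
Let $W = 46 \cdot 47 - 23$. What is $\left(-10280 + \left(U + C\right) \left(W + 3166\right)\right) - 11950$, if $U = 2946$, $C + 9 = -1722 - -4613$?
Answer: $30895310$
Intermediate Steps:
$W = 2139$ ($W = 2162 - 23 = 2139$)
$C = 2882$ ($C = -9 - -2891 = -9 + \left(-1722 + 4613\right) = -9 + 2891 = 2882$)
$\left(-10280 + \left(U + C\right) \left(W + 3166\right)\right) - 11950 = \left(-10280 + \left(2946 + 2882\right) \left(2139 + 3166\right)\right) - 11950 = \left(-10280 + 5828 \cdot 5305\right) - 11950 = \left(-10280 + 30917540\right) - 11950 = 30907260 - 11950 = 30895310$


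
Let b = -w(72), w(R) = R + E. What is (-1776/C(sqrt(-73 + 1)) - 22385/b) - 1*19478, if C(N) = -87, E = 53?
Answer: -13976917/725 ≈ -19279.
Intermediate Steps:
w(R) = 53 + R (w(R) = R + 53 = 53 + R)
b = -125 (b = -(53 + 72) = -1*125 = -125)
(-1776/C(sqrt(-73 + 1)) - 22385/b) - 1*19478 = (-1776/(-87) - 22385/(-125)) - 1*19478 = (-1776*(-1/87) - 22385*(-1/125)) - 19478 = (592/29 + 4477/25) - 19478 = 144633/725 - 19478 = -13976917/725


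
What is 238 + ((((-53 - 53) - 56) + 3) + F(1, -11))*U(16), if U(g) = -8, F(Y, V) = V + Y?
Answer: 1590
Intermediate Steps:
238 + ((((-53 - 53) - 56) + 3) + F(1, -11))*U(16) = 238 + ((((-53 - 53) - 56) + 3) + (-11 + 1))*(-8) = 238 + (((-106 - 56) + 3) - 10)*(-8) = 238 + ((-162 + 3) - 10)*(-8) = 238 + (-159 - 10)*(-8) = 238 - 169*(-8) = 238 + 1352 = 1590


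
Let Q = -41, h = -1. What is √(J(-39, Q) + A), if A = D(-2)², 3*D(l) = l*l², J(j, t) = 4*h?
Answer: 2*√7/3 ≈ 1.7638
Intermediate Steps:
J(j, t) = -4 (J(j, t) = 4*(-1) = -4)
D(l) = l³/3 (D(l) = (l*l²)/3 = l³/3)
A = 64/9 (A = ((⅓)*(-2)³)² = ((⅓)*(-8))² = (-8/3)² = 64/9 ≈ 7.1111)
√(J(-39, Q) + A) = √(-4 + 64/9) = √(28/9) = 2*√7/3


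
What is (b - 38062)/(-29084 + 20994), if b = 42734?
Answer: -2336/4045 ≈ -0.57750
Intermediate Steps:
(b - 38062)/(-29084 + 20994) = (42734 - 38062)/(-29084 + 20994) = 4672/(-8090) = 4672*(-1/8090) = -2336/4045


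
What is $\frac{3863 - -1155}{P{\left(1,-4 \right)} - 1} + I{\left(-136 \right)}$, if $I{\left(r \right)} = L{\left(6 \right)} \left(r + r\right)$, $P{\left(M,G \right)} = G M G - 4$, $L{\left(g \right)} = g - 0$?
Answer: $- \frac{12934}{11} \approx -1175.8$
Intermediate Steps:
$L{\left(g \right)} = g$ ($L{\left(g \right)} = g + 0 = g$)
$P{\left(M,G \right)} = -4 + M G^{2}$ ($P{\left(M,G \right)} = M G^{2} - 4 = -4 + M G^{2}$)
$I{\left(r \right)} = 12 r$ ($I{\left(r \right)} = 6 \left(r + r\right) = 6 \cdot 2 r = 12 r$)
$\frac{3863 - -1155}{P{\left(1,-4 \right)} - 1} + I{\left(-136 \right)} = \frac{3863 - -1155}{\left(-4 + 1 \left(-4\right)^{2}\right) - 1} + 12 \left(-136\right) = \frac{3863 + 1155}{\left(-4 + 1 \cdot 16\right) - 1} - 1632 = \frac{5018}{\left(-4 + 16\right) - 1} - 1632 = \frac{5018}{12 - 1} - 1632 = \frac{5018}{11} - 1632 = - \frac{12934}{11}$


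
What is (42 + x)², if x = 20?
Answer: 3844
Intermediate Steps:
(42 + x)² = (42 + 20)² = 62² = 3844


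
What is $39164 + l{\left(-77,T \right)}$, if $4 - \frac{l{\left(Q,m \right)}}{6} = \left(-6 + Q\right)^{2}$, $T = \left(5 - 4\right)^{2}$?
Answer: $-2146$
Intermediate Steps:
$T = 1$ ($T = 1^{2} = 1$)
$l{\left(Q,m \right)} = 24 - 6 \left(-6 + Q\right)^{2}$
$39164 + l{\left(-77,T \right)} = 39164 + \left(24 - 6 \left(-6 - 77\right)^{2}\right) = 39164 + \left(24 - 6 \left(-83\right)^{2}\right) = 39164 + \left(24 - 41334\right) = 39164 - 41310 = -2146$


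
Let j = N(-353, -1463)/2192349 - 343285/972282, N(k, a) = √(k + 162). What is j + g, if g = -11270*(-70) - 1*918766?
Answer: -126266717497/972282 + I*√191/2192349 ≈ -1.2987e+5 + 6.3039e-6*I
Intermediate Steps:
N(k, a) = √(162 + k)
g = -129866 (g = -2254*(-350) - 918766 = 788900 - 918766 = -129866)
j = -343285/972282 + I*√191/2192349 (j = √(162 - 353)/2192349 - 343285/972282 = √(-191)*(1/2192349) - 343285*1/972282 = (I*√191)*(1/2192349) - 343285/972282 = I*√191/2192349 - 343285/972282 = -343285/972282 + I*√191/2192349 ≈ -0.35307 + 6.3039e-6*I)
j + g = (-343285/972282 + I*√191/2192349) - 129866 = -126266717497/972282 + I*√191/2192349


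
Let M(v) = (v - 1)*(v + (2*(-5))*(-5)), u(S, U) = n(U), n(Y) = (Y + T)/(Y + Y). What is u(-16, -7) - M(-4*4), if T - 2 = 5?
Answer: 578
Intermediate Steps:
T = 7 (T = 2 + 5 = 7)
n(Y) = (7 + Y)/(2*Y) (n(Y) = (Y + 7)/(Y + Y) = (7 + Y)/((2*Y)) = (7 + Y)*(1/(2*Y)) = (7 + Y)/(2*Y))
u(S, U) = (7 + U)/(2*U)
M(v) = (-1 + v)*(50 + v) (M(v) = (-1 + v)*(v - 10*(-5)) = (-1 + v)*(v + 50) = (-1 + v)*(50 + v))
u(-16, -7) - M(-4*4) = (½)*(7 - 7)/(-7) - (-50 + (-4*4)² + 49*(-4*4)) = (½)*(-⅐)*0 - (-50 + (-16)² + 49*(-16)) = 0 - (-50 + 256 - 784) = 0 - 1*(-578) = 0 + 578 = 578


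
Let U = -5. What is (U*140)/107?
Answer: -700/107 ≈ -6.5421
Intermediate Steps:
(U*140)/107 = -5*140/107 = -700*1/107 = -700/107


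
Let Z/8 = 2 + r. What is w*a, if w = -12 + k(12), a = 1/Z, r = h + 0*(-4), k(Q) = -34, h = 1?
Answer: -23/12 ≈ -1.9167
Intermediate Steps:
r = 1 (r = 1 + 0*(-4) = 1 + 0 = 1)
Z = 24 (Z = 8*(2 + 1) = 8*3 = 24)
a = 1/24 ≈ 0.041667
w = -46 (w = -12 - 34 = -46)
w*a = -46*1/24 = -23/12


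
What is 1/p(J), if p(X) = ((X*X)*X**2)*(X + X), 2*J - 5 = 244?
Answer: 16/957186876249 ≈ 1.6716e-11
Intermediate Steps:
J = 249/2 (J = 5/2 + (1/2)*244 = 5/2 + 122 = 249/2 ≈ 124.50)
p(X) = 2*X**5 (p(X) = (X**2*X**2)*(2*X) = X**4*(2*X) = 2*X**5)
1/p(J) = 1/(2*(249/2)**5) = 1/(2*(957186876249/32)) = 1/(957186876249/16) = 16/957186876249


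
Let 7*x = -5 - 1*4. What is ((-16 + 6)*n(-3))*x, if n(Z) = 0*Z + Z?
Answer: -270/7 ≈ -38.571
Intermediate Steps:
n(Z) = Z (n(Z) = 0 + Z = Z)
x = -9/7 (x = (-5 - 1*4)/7 = (-5 - 4)/7 = (⅐)*(-9) = -9/7 ≈ -1.2857)
((-16 + 6)*n(-3))*x = ((-16 + 6)*(-3))*(-9/7) = -10*(-3)*(-9/7) = 30*(-9/7) = -270/7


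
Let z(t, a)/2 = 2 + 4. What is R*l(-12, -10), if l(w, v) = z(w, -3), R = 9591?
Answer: 115092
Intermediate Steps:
z(t, a) = 12 (z(t, a) = 2*(2 + 4) = 2*6 = 12)
l(w, v) = 12
R*l(-12, -10) = 9591*12 = 115092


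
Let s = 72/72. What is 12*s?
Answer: 12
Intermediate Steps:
s = 1 (s = 72*(1/72) = 1)
12*s = 12*1 = 12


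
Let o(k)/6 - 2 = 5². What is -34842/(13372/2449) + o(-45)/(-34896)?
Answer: -124067086593/19442888 ≈ -6381.1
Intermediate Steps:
o(k) = 162 (o(k) = 12 + 6*5² = 12 + 6*25 = 12 + 150 = 162)
-34842/(13372/2449) + o(-45)/(-34896) = -34842/(13372/2449) + 162/(-34896) = -34842/(13372*(1/2449)) + 162*(-1/34896) = -34842/13372/2449 - 27/5816 = -34842*2449/13372 - 27/5816 = -42664029/6686 - 27/5816 = -124067086593/19442888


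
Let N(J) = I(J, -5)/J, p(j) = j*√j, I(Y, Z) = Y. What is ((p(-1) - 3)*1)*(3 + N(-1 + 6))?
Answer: -12 - 4*I ≈ -12.0 - 4.0*I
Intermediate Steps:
p(j) = j^(3/2)
N(J) = 1 (N(J) = J/J = 1)
((p(-1) - 3)*1)*(3 + N(-1 + 6)) = (((-1)^(3/2) - 3)*1)*(3 + 1) = ((-I - 3)*1)*4 = ((-3 - I)*1)*4 = (-3 - I)*4 = -12 - 4*I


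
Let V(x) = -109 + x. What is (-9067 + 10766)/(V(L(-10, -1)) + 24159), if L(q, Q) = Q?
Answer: 1699/24049 ≈ 0.070647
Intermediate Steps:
(-9067 + 10766)/(V(L(-10, -1)) + 24159) = (-9067 + 10766)/((-109 - 1) + 24159) = 1699/(-110 + 24159) = 1699/24049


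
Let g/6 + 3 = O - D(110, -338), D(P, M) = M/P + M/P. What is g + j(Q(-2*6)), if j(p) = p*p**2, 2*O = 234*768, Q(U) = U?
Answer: 29558478/55 ≈ 5.3743e+5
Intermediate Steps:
D(P, M) = 2*M/P
O = 89856 (O = (234*768)/2 = (1/2)*179712 = 89856)
j(p) = p**3
g = 29653518/55 (g = -18 + 6*(89856 - 2*(-338)/110) = -18 + 6*(89856 - 1*(-338/55)) = -18 + 6*(89856 + 338/55) = -18 + 6*(4942418/55) = -18 + 29654508/55 = 29653518/55 ≈ 5.3916e+5)
g + j(Q(-2*6)) = 29653518/55 + (-2*6)**3 = 29653518/55 + (-12)**3 = 29653518/55 - 1728 = 29558478/55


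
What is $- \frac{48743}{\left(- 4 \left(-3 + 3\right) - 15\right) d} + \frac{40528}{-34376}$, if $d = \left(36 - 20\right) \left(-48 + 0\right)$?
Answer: $- \frac{267808991}{49501440} \approx -5.4101$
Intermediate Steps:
$d = -768$ ($d = 16 \left(-48\right) = -768$)
$- \frac{48743}{\left(- 4 \left(-3 + 3\right) - 15\right) d} + \frac{40528}{-34376} = - \frac{48743}{\left(- 4 \left(-3 + 3\right) - 15\right) \left(-768\right)} + \frac{40528}{-34376} = - \frac{48743}{\left(\left(-4\right) 0 - 15\right) \left(-768\right)} + 40528 \left(- \frac{1}{34376}\right) = - \frac{48743}{\left(0 - 15\right) \left(-768\right)} - \frac{5066}{4297} = - \frac{48743}{\left(-15\right) \left(-768\right)} - \frac{5066}{4297} = - \frac{48743}{11520} - \frac{5066}{4297} = - \frac{267808991}{49501440}$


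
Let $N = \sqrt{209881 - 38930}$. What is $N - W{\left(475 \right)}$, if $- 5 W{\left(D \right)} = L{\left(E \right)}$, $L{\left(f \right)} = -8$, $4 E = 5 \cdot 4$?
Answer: $- \frac{8}{5} + \sqrt{170951} \approx 411.86$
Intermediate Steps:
$E = 5$ ($E = \frac{5 \cdot 4}{4} = \frac{1}{4} \cdot 20 = 5$)
$N = \sqrt{170951} \approx 413.46$
$W{\left(D \right)} = \frac{8}{5}$ ($W{\left(D \right)} = \left(- \frac{1}{5}\right) \left(-8\right) = \frac{8}{5}$)
$N - W{\left(475 \right)} = \sqrt{170951} - \frac{8}{5} = - \frac{8}{5} + \sqrt{170951}$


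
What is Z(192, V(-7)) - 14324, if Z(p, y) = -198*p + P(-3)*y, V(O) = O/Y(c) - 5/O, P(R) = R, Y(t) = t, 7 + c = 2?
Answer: -1832122/35 ≈ -52346.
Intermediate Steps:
c = -5 (c = -7 + 2 = -5)
V(O) = -5/O - O/5 (V(O) = O/(-5) - 5/O = O*(-⅕) - 5/O = -O/5 - 5/O = -5/O - O/5)
Z(p, y) = -198*p - 3*y
Z(192, V(-7)) - 14324 = (-198*192 - 3*(-5/(-7) - ⅕*(-7))) - 14324 = (-38016 - 3*(-5*(-⅐) + 7/5)) - 14324 = (-38016 - 3*(5/7 + 7/5)) - 14324 = (-38016 - 3*74/35) - 14324 = (-38016 - 222/35) - 14324 = -1330782/35 - 14324 = -1832122/35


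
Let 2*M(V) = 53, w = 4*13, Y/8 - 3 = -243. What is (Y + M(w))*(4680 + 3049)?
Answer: -29269723/2 ≈ -1.4635e+7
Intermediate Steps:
Y = -1920 (Y = 24 + 8*(-243) = 24 - 1944 = -1920)
w = 52
M(V) = 53/2 (M(V) = (1/2)*53 = 53/2)
(Y + M(w))*(4680 + 3049) = (-1920 + 53/2)*(4680 + 3049) = -3787/2*7729 = -29269723/2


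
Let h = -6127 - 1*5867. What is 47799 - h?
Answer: 59793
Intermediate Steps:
h = -11994 (h = -6127 - 5867 = -11994)
47799 - h = 47799 - 1*(-11994) = 47799 + 11994 = 59793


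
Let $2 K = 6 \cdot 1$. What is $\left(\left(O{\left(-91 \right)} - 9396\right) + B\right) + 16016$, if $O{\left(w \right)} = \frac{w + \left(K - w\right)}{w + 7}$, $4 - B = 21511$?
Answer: $- \frac{416837}{28} \approx -14887.0$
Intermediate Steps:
$B = -21507$ ($B = 4 - 21511 = -21507$)
$K = 3$ ($K = \frac{6 \cdot 1}{2} = \frac{1}{2} \cdot 6 = 3$)
$O{\left(w \right)} = \frac{3}{7 + w}$ ($O{\left(w \right)} = \frac{w - \left(-3 + w\right)}{w + 7} = \frac{3}{7 + w}$)
$\left(\left(O{\left(-91 \right)} - 9396\right) + B\right) + 16016 = \left(\left(\frac{3}{7 - 91} - 9396\right) - 21507\right) + 16016 = \left(\left(\frac{3}{-84} - 9396\right) - 21507\right) + 16016 = \left(\left(3 \left(- \frac{1}{84}\right) - 9396\right) - 21507\right) + 16016 = \left(\left(- \frac{1}{28} - 9396\right) - 21507\right) + 16016 = \left(- \frac{263089}{28} - 21507\right) + 16016 = - \frac{865285}{28} + 16016 = - \frac{416837}{28}$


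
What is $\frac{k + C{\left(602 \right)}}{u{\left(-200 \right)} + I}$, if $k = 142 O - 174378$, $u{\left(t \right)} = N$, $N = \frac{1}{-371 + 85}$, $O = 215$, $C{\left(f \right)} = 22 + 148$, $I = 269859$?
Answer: $- \frac{41091908}{77179673} \approx -0.53242$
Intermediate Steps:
$C{\left(f \right)} = 170$
$N = - \frac{1}{286}$ ($N = \frac{1}{-286} = - \frac{1}{286} \approx -0.0034965$)
$u{\left(t \right)} = - \frac{1}{286}$
$k = -143848$ ($k = 142 \cdot 215 - 174378 = 30530 - 174378 = -143848$)
$\frac{k + C{\left(602 \right)}}{u{\left(-200 \right)} + I} = \frac{-143848 + 170}{- \frac{1}{286} + 269859} = - \frac{143678}{\frac{77179673}{286}} = \left(-143678\right) \frac{286}{77179673} = - \frac{41091908}{77179673}$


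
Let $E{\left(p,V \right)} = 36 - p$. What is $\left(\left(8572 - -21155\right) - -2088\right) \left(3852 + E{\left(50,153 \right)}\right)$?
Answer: $122105970$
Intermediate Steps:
$\left(\left(8572 - -21155\right) - -2088\right) \left(3852 + E{\left(50,153 \right)}\right) = \left(\left(8572 - -21155\right) - -2088\right) \left(3852 + \left(36 - 50\right)\right) = \left(\left(8572 + 21155\right) + 2088\right) \left(3852 + \left(36 - 50\right)\right) = \left(29727 + 2088\right) \left(3852 - 14\right) = 31815 \cdot 3838 = 122105970$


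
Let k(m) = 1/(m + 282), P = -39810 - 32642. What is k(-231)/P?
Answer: -1/3695052 ≈ -2.7063e-7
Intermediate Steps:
P = -72452
k(m) = 1/(282 + m)
k(-231)/P = 1/((282 - 231)*(-72452)) = -1/72452/51 = (1/51)*(-1/72452) = -1/3695052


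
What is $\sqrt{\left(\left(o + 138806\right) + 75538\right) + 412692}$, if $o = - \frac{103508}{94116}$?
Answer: $\frac{\sqrt{347135199545343}}{23529} \approx 791.86$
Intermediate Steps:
$o = - \frac{25877}{23529}$ ($o = \left(-103508\right) \frac{1}{94116} = - \frac{25877}{23529} \approx -1.0998$)
$\sqrt{\left(\left(o + 138806\right) + 75538\right) + 412692} = \sqrt{\left(\left(- \frac{25877}{23529} + 138806\right) + 75538\right) + 412692} = \sqrt{\left(\frac{3265940497}{23529} + 75538\right) + 412692} = \sqrt{\frac{5043274099}{23529} + 412692} = \sqrt{\frac{14753504167}{23529}} = \frac{\sqrt{347135199545343}}{23529}$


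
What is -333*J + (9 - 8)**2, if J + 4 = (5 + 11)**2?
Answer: -83915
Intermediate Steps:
J = 252 (J = -4 + (5 + 11)**2 = -4 + 16**2 = -4 + 256 = 252)
-333*J + (9 - 8)**2 = -333*252 + (9 - 8)**2 = -83916 + 1**2 = -83916 + 1 = -83915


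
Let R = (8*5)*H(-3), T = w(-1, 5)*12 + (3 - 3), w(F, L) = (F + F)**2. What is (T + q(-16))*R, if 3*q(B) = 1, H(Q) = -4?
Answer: -23200/3 ≈ -7733.3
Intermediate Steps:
q(B) = 1/3 (q(B) = (1/3)*1 = 1/3)
w(F, L) = 4*F**2 (w(F, L) = (2*F)**2 = 4*F**2)
T = 48 (T = (4*(-1)**2)*12 + (3 - 3) = (4*1)*12 + 0 = 4*12 + 0 = 48 + 0 = 48)
R = -160 (R = (8*5)*(-4) = 40*(-4) = -160)
(T + q(-16))*R = (48 + 1/3)*(-160) = (145/3)*(-160) = -23200/3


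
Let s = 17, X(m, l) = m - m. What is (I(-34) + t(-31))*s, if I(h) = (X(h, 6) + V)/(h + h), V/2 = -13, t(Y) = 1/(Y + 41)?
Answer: 41/5 ≈ 8.2000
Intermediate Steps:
t(Y) = 1/(41 + Y)
X(m, l) = 0
V = -26 (V = 2*(-13) = -26)
I(h) = -13/h (I(h) = (0 - 26)/(h + h) = -26*1/(2*h) = -13/h)
(I(-34) + t(-31))*s = (-13/(-34) + 1/(41 - 31))*17 = (-13*(-1/34) + 1/10)*17 = (13/34 + ⅒)*17 = (41/85)*17 = 41/5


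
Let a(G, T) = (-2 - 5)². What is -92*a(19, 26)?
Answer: -4508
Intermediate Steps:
a(G, T) = 49 (a(G, T) = (-7)² = 49)
-92*a(19, 26) = -92*49 = -4508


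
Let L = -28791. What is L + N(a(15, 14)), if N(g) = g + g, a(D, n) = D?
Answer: -28761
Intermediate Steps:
N(g) = 2*g
L + N(a(15, 14)) = -28791 + 2*15 = -28791 + 30 = -28761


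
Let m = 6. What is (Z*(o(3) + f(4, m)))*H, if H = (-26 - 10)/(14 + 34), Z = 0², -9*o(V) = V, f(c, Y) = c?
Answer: 0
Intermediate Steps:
o(V) = -V/9
Z = 0
H = -¾ (H = -36/48 = -36*1/48 = -¾ ≈ -0.75000)
(Z*(o(3) + f(4, m)))*H = (0*(-⅑*3 + 4))*(-¾) = (0*(-⅓ + 4))*(-¾) = (0*(11/3))*(-¾) = 0*(-¾) = 0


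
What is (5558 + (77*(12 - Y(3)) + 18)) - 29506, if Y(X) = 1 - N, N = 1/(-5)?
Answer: -115492/5 ≈ -23098.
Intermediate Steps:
N = -1/5 ≈ -0.20000
Y(X) = 6/5 (Y(X) = 1 - 1*(-1/5) = 1 + 1/5 = 6/5)
(5558 + (77*(12 - Y(3)) + 18)) - 29506 = (5558 + (77*(12 - 1*6/5) + 18)) - 29506 = (5558 + (77*(12 - 6/5) + 18)) - 29506 = (5558 + (77*(54/5) + 18)) - 29506 = (5558 + (4158/5 + 18)) - 29506 = (5558 + 4248/5) - 29506 = 32038/5 - 29506 = -115492/5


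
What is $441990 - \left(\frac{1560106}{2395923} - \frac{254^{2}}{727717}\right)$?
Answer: $\frac{770632406544354356}{1743553897791} \approx 4.4199 \cdot 10^{5}$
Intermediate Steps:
$441990 - \left(\frac{1560106}{2395923} - \frac{254^{2}}{727717}\right) = 441990 + \left(\left(-1560106\right) \frac{1}{2395923} + 64516 \cdot \frac{1}{727717}\right) = 441990 + \left(- \frac{1560106}{2395923} + \frac{64516}{727717}\right) = 441990 - \frac{980740289734}{1743553897791} = \frac{770632406544354356}{1743553897791}$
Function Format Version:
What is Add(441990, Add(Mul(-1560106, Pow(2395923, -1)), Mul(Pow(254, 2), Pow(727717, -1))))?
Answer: Rational(770632406544354356, 1743553897791) ≈ 4.4199e+5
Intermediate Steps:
Add(441990, Add(Mul(-1560106, Pow(2395923, -1)), Mul(Pow(254, 2), Pow(727717, -1)))) = Add(441990, Add(Mul(-1560106, Rational(1, 2395923)), Mul(64516, Rational(1, 727717)))) = Add(441990, Add(Rational(-1560106, 2395923), Rational(64516, 727717))) = Add(441990, Rational(-980740289734, 1743553897791)) = Rational(770632406544354356, 1743553897791)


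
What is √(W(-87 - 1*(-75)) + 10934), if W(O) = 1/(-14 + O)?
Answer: 3*√821262/26 ≈ 104.57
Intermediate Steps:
√(W(-87 - 1*(-75)) + 10934) = √(1/(-14 + (-87 - 1*(-75))) + 10934) = √(1/(-14 + (-87 + 75)) + 10934) = √(1/(-14 - 12) + 10934) = √(1/(-26) + 10934) = √(-1/26 + 10934) = √(284283/26) = 3*√821262/26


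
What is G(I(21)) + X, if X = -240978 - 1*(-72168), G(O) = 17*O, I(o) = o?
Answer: -168453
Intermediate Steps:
X = -168810 (X = -240978 + 72168 = -168810)
G(I(21)) + X = 17*21 - 168810 = 357 - 168810 = -168453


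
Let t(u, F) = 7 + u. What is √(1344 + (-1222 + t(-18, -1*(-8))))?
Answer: √111 ≈ 10.536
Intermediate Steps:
√(1344 + (-1222 + t(-18, -1*(-8)))) = √(1344 + (-1222 + (7 - 18))) = √(1344 + (-1222 - 11)) = √(1344 - 1233) = √111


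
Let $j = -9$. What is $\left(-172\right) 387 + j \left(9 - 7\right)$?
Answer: $-66582$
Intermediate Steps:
$\left(-172\right) 387 + j \left(9 - 7\right) = \left(-172\right) 387 - 9 \left(9 - 7\right) = -66564 - 18 = -66582$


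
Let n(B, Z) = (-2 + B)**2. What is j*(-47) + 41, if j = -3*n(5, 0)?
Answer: 1310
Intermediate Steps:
j = -27 (j = -3*(-2 + 5)**2 = -3*3**2 = -3*9 = -27)
j*(-47) + 41 = -27*(-47) + 41 = 1269 + 41 = 1310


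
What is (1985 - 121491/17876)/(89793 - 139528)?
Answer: -721681/18144140 ≈ -0.039775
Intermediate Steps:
(1985 - 121491/17876)/(89793 - 139528) = (1985 - 121491*1/17876)/(-49735) = (1985 - 121491/17876)*(-1/49735) = (35362369/17876)*(-1/49735) = -721681/18144140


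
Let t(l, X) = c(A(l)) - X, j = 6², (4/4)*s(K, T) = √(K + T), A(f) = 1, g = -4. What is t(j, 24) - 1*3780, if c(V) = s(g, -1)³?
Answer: -3804 - 5*I*√5 ≈ -3804.0 - 11.18*I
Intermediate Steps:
s(K, T) = √(K + T)
c(V) = -5*I*√5 (c(V) = (√(-4 - 1))³ = (√(-5))³ = (I*√5)³ = -5*I*√5)
j = 36
t(l, X) = -X - 5*I*√5 (t(l, X) = -5*I*√5 - X = -X - 5*I*√5)
t(j, 24) - 1*3780 = (-1*24 - 5*I*√5) - 1*3780 = (-24 - 5*I*√5) - 3780 = -3804 - 5*I*√5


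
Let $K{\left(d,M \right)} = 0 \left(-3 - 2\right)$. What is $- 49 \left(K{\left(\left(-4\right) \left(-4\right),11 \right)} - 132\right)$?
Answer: $6468$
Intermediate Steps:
$K{\left(d,M \right)} = 0$ ($K{\left(d,M \right)} = 0 \left(-5\right) = 0$)
$- 49 \left(K{\left(\left(-4\right) \left(-4\right),11 \right)} - 132\right) = - 49 \left(0 - 132\right) = \left(-49\right) \left(-132\right) = 6468$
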